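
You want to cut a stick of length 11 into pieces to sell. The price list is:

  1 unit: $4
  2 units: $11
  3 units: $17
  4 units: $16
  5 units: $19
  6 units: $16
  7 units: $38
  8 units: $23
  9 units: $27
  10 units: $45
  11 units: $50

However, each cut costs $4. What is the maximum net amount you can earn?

52

Consider every possible first cut. net[k] is the best of p[i]+net[k−i] over all sellable i≤k, charging 4 whenever i<k.
net[1] = 4
net[2] = max(4+4-4, 11+0) = 11
net[3] = max(4+11-4, 11+4-4, 17+0) = 17
net[4] = max(4+17-4, 11+11-4, 17+4-4, 16+0) = 18
net[5] = max(4+18-4, 11+17-4, 17+11-4, 16+4-4, 19+0) = 24
net[6] = max(4+24-4, 11+18-4, 17+17-4, 16+11-4, 19+4-4, 16+0) = 30
net[7] = max(4+30-4, 11+24-4, 17+18-4, …, 16+4-4, 38+0) = 38
net[8] = max(4+38-4, 11+30-4, 17+24-4, …, 38+4-4, 23+0) = 38
net[9] = max(4+38-4, 11+38-4, 17+30-4, …, 23+4-4, 27+0) = 45
net[10] = max(4+45-4, 11+38-4, 17+38-4, …, 27+4-4, 45+0) = 51
net[11] = max(4+51-4, 11+45-4, 17+38-4, …, 45+4-4, 50+0) = 52
One optimal plan: pieces 7 + 2 + 2 (2 cuts) → $60 − $8 = $52.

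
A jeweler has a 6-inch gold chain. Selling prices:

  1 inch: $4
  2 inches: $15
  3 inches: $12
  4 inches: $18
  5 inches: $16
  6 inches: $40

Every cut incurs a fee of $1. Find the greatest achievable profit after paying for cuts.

Consider every possible first cut. v[k] is the best of p[i]+v[k−i] over all sellable i≤k, charging 1 whenever i<k.
v[1] = 4
v[2] = 15
v[3] = 18  (first piece 1, then v[2]=15)
v[4] = 29  (first piece 2, then v[2]=15)
v[5] = 32  (first piece 1, then v[4]=29)
v[6] = 43  (first piece 2, then v[4]=29)
One optimal plan: pieces 2 + 2 + 2 (2 cuts) → $45 − $2 = $43.

43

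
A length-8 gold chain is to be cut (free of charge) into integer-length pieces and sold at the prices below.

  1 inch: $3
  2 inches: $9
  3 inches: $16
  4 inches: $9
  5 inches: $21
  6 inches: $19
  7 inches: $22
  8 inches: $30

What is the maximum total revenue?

Let v[k] be the best obtainable value from length k. For each k, try every first piece i and keep the best of price[i] + v[k−i].
v[1] = 3
v[2] = max(3+3, 9+0) = 9
v[3] = max(3+9, 9+3, 16+0) = 16
v[4] = max(3+16, 9+9, 16+3, 9+0) = 19
v[5] = max(3+19, 9+16, 16+9, 9+3, 21+0) = 25
v[6] = max(3+25, 9+19, 16+16, 9+9, 21+3, 19+0) = 32
v[7] = max(3+32, 9+25, 16+19, …, 19+3, 22+0) = 35
v[8] = max(3+35, 9+32, 16+25, …, 22+3, 30+0) = 41
One optimal cutting: 3 + 3 + 2 → $16 + $16 + $9 = $41.

41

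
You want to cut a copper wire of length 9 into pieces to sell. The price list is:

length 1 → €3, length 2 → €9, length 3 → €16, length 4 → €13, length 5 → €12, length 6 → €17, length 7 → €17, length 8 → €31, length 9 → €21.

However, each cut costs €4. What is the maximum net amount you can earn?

Let v[k] be the best obtainable value from length k. For each k, try every first piece i and keep the best of price[i] + v[k−i] minus the 4 cut fee when i<k.
v[1] = 3
v[2] = max(3+3-4, 9+0) = 9
v[3] = max(3+9-4, 9+3-4, 16+0) = 16
v[4] = max(3+16-4, 9+9-4, 16+3-4, 13+0) = 15
v[5] = max(3+15-4, 9+16-4, 16+9-4, 13+3-4, 12+0) = 21
v[6] = max(3+21-4, 9+15-4, 16+16-4, 13+9-4, 12+3-4, 17+0) = 28
v[7] = max(3+28-4, 9+21-4, 16+15-4, …, 17+3-4, 17+0) = 27
v[8] = max(3+27-4, 9+28-4, 16+21-4, …, 17+3-4, 31+0) = 33
v[9] = max(3+33-4, 9+27-4, 16+28-4, …, 31+3-4, 21+0) = 40
One optimal plan: pieces 3 + 3 + 3 (2 cuts) → €48 − €8 = €40.

40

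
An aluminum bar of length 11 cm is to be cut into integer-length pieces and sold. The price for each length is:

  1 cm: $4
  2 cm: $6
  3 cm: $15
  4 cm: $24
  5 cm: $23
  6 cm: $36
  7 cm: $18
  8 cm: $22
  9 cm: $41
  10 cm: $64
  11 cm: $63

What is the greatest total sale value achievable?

Build r[k] bottom-up: r[k] = max over allowed piece i of (p[i] + r[k−i]).
r[1] = 4
r[2] = 8  (first piece 1, then r[1]=4)
r[3] = 15
r[4] = 24
r[5] = 28  (first piece 1, then r[4]=24)
r[6] = 36
r[7] = 40  (first piece 1, then r[6]=36)
r[8] = 48  (first piece 4, then r[4]=24)
r[9] = 52  (first piece 1, then r[8]=48)
r[10] = 64
r[11] = 68  (first piece 1, then r[10]=64)
One optimal cutting: 10 + 1 → $64 + $4 = $68.

68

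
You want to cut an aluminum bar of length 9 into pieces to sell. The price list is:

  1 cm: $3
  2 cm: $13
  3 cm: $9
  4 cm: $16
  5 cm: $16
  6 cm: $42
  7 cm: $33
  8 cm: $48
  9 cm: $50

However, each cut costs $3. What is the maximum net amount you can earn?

Let net[k] be the best obtainable value from length k. For each k, try every first piece i and keep the best of price[i] + net[k−i] minus the 3 cut fee when i<k.
net[1] = 3
net[2] = 13
net[3] = 13  (first piece 1, then net[2]=13)
net[4] = 23  (first piece 2, then net[2]=13)
net[5] = 23  (first piece 1, then net[4]=23)
net[6] = 42
net[7] = 42  (first piece 1, then net[6]=42)
net[8] = 52  (first piece 2, then net[6]=42)
net[9] = 52  (first piece 1, then net[8]=52)
One optimal plan: pieces 6 + 2 + 1 (2 cuts) → $58 − $6 = $52.

52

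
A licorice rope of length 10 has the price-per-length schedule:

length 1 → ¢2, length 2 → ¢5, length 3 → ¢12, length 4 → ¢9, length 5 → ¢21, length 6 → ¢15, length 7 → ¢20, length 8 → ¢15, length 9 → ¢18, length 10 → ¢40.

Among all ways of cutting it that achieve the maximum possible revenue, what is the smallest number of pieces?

Consider every possible first cut. r[k] is the best of p[i]+r[k−i] over all sellable i≤k.
r[1] = 2
r[2] = max(2+2, 5+0) = 5
r[3] = max(2+5, 5+2, 12+0) = 12
r[4] = max(2+12, 5+5, 12+2, 9+0) = 14
r[5] = max(2+14, 5+12, 12+5, 9+2, 21+0) = 21
r[6] = max(2+21, 5+14, 12+12, 9+5, 21+2, 15+0) = 24
r[7] = max(2+24, 5+21, 12+14, …, 15+2, 20+0) = 26
r[8] = max(2+26, 5+24, 12+21, …, 20+2, 15+0) = 33
r[9] = max(2+33, 5+26, 12+24, …, 15+2, 18+0) = 36
r[10] = max(2+36, 5+33, 12+26, …, 18+2, 40+0) = 42
Maximum revenue is ¢42.
Now minimize piece count subject to staying optimal: for each k, pieces[k] = 1 + min over i with p[i]+r[k−i]=r[k] of pieces[k−i].
pieces[7] = 2
pieces[8] = 2
pieces[9] = 3
pieces[10] = 2

2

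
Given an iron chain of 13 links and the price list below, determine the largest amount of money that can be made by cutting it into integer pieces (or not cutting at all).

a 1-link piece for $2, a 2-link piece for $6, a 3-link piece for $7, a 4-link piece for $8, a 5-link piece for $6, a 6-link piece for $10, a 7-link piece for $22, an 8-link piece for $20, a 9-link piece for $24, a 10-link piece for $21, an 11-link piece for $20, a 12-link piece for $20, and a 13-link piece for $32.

Let r[k] be the best obtainable value from length k. For each k, try every first piece i and keep the best of price[i] + r[k−i].
r[1] = 2
r[2] = 6
r[3] = 8  (first piece 1, then r[2]=6)
r[4] = 12  (first piece 2, then r[2]=6)
r[5] = 14  (first piece 1, then r[4]=12)
r[6] = 18  (first piece 2, then r[4]=12)
r[7] = 22
r[8] = 24  (first piece 1, then r[7]=22)
r[9] = 28  (first piece 2, then r[7]=22)
r[10] = 30  (first piece 1, then r[9]=28)
r[11] = 34  (first piece 2, then r[9]=28)
r[12] = 36  (first piece 1, then r[11]=34)
r[13] = 40  (first piece 2, then r[11]=34)
One optimal cutting: 7 + 2 + 2 + 2 → $22 + $6 + $6 + $6 = $40.

40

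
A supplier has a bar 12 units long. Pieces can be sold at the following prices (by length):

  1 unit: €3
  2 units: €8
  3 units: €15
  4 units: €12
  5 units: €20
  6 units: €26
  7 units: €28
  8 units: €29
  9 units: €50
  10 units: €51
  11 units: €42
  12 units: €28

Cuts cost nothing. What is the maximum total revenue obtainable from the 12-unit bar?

Consider every possible first cut. best[k] is the best of p[i]+best[k−i] over all sellable i≤k.
best[1] = 3
best[2] = max(3+3, 8+0) = 8
best[3] = max(3+8, 8+3, 15+0) = 15
best[4] = max(3+15, 8+8, 15+3, 12+0) = 18
best[5] = max(3+18, 8+15, 15+8, 12+3, 20+0) = 23
best[6] = max(3+23, 8+18, 15+15, 12+8, 20+3, 26+0) = 30
best[7] = max(3+30, 8+23, 15+18, …, 26+3, 28+0) = 33
best[8] = max(3+33, 8+30, 15+23, …, 28+3, 29+0) = 38
best[9] = max(3+38, 8+33, 15+30, …, 29+3, 50+0) = 50
best[10] = max(3+50, 8+38, 15+33, …, 50+3, 51+0) = 53
best[11] = max(3+53, 8+50, 15+38, …, 51+3, 42+0) = 58
best[12] = max(3+58, 8+53, 15+50, …, 42+3, 28+0) = 65
One optimal cutting: 9 + 3 → €50 + €15 = €65.

65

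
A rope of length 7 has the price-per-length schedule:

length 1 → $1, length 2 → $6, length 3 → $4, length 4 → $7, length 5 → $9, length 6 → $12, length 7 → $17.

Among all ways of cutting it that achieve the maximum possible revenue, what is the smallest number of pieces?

4

Let r[k] be the best obtainable value from length k. For each k, try every first piece i and keep the best of price[i] + r[k−i].
r[1] = 1
r[2] = max(1+1, 6+0) = 6
r[3] = max(1+6, 6+1, 4+0) = 7
r[4] = max(1+7, 6+6, 4+1, 7+0) = 12
r[5] = max(1+12, 6+7, 4+6, 7+1, 9+0) = 13
r[6] = max(1+13, 6+12, 4+7, 7+6, 9+1, 12+0) = 18
r[7] = max(1+18, 6+13, 4+12, …, 12+1, 17+0) = 19
Maximum revenue is $19.
Now minimize piece count subject to staying optimal: for each k, pieces[k] = 1 + min over i with p[i]+r[k−i]=r[k] of pieces[k−i].
pieces[4] = 2
pieces[5] = 3
pieces[6] = 3
pieces[7] = 4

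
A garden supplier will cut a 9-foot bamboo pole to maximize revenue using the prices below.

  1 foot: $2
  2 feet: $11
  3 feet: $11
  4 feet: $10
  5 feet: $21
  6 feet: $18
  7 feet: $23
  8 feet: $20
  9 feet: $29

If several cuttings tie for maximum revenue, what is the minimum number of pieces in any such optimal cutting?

Build r[k] bottom-up: r[k] = max over allowed piece i of (p[i] + r[k−i]).
r[1] = 2
r[2] = max(2+2, 11+0) = 11
r[3] = max(2+11, 11+2, 11+0) = 13
r[4] = max(2+13, 11+11, 11+2, 10+0) = 22
r[5] = max(2+22, 11+13, 11+11, 10+2, 21+0) = 24
r[6] = max(2+24, 11+22, 11+13, 10+11, 21+2, 18+0) = 33
r[7] = max(2+33, 11+24, 11+22, …, 18+2, 23+0) = 35
r[8] = max(2+35, 11+33, 11+24, …, 23+2, 20+0) = 44
r[9] = max(2+44, 11+35, 11+33, …, 20+2, 29+0) = 46
Maximum revenue is $46.
Now minimize piece count subject to staying optimal: for each k, pieces[k] = 1 + min over i with p[i]+r[k−i]=r[k] of pieces[k−i].
pieces[6] = 3
pieces[7] = 4
pieces[8] = 4
pieces[9] = 5

5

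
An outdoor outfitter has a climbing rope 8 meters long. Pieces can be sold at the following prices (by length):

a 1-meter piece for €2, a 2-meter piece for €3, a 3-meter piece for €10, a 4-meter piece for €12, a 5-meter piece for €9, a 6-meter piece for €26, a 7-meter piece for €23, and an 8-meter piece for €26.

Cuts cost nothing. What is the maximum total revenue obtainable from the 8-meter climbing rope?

30

Let r[k] be the best obtainable value from length k. For each k, try every first piece i and keep the best of price[i] + r[k−i].
r[1] = 2
r[2] = 4  (first piece 1, then r[1]=2)
r[3] = 10
r[4] = 12  (first piece 1, then r[3]=10)
r[5] = 14  (first piece 1, then r[4]=12)
r[6] = 26
r[7] = 28  (first piece 1, then r[6]=26)
r[8] = 30  (first piece 1, then r[7]=28)
One optimal cutting: 6 + 1 + 1 → €26 + €2 + €2 = €30.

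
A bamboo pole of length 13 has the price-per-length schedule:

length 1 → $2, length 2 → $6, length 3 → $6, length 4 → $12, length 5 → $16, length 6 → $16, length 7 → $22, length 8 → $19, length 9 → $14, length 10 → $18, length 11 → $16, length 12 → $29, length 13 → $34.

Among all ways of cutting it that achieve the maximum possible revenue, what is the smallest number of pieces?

Build r[k] bottom-up: r[k] = max over allowed piece i of (p[i] + r[k−i]).
r[1] = 2
r[2] = 6
r[3] = 8  (first piece 1, then r[2]=6)
r[4] = 12  (first piece 2, then r[2]=6)
r[5] = 16
r[6] = 18  (first piece 1, then r[5]=16)
r[7] = 22  (first piece 2, then r[5]=16)
r[8] = 24  (first piece 1, then r[7]=22)
r[9] = 28  (first piece 2, then r[7]=22)
r[10] = 32  (first piece 5, then r[5]=16)
r[11] = 34  (first piece 1, then r[10]=32)
r[12] = 38  (first piece 2, then r[10]=32)
r[13] = 40  (first piece 1, then r[12]=38)
Maximum revenue is $40.
Now minimize piece count subject to staying optimal: for each k, pieces[k] = 1 + min over i with p[i]+r[k−i]=r[k] of pieces[k−i].
pieces[10] = 2
pieces[11] = 2
pieces[12] = 2
pieces[13] = 3

3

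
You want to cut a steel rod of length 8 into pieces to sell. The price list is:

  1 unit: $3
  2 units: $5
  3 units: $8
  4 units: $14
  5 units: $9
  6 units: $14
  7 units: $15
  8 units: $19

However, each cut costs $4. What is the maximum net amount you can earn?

24

Consider every possible first cut. v[k] is the best of p[i]+v[k−i] over all sellable i≤k, charging 4 whenever i<k.
v[1] = 3
v[2] = max(3+3-4, 5+0) = 5
v[3] = max(3+5-4, 5+3-4, 8+0) = 8
v[4] = max(3+8-4, 5+5-4, 8+3-4, 14+0) = 14
v[5] = max(3+14-4, 5+8-4, 8+5-4, 14+3-4, 9+0) = 13
v[6] = max(3+13-4, 5+14-4, 8+8-4, 14+5-4, 9+3-4, 14+0) = 15
v[7] = max(3+15-4, 5+13-4, 8+14-4, …, 14+3-4, 15+0) = 18
v[8] = max(3+18-4, 5+15-4, 8+13-4, …, 15+3-4, 19+0) = 24
One optimal plan: pieces 4 + 4 (1 cut) → $28 − $4 = $24.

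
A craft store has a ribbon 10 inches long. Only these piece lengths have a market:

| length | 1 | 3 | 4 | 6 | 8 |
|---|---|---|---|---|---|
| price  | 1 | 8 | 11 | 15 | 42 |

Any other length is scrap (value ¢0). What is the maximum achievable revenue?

Build r[k] bottom-up: r[k] = max over allowed piece i of (p[i] + r[k−i]).
r[1] = 1
r[2] = 2  (first piece 1, then r[1]=1)
r[3] = max(1+2, 8+0) = 8
r[4] = max(1+8, 8+1, 11+0) = 11
r[5] = max(1+11, 8+2, 11+1) = 12
r[6] = max(1+12, 8+8, 11+2, 15+0) = 16
r[7] = max(1+16, 8+11, 11+8, 15+1) = 19
r[8] = max(1+19, 8+12, 11+11, 15+2, 42+0) = 42
r[9] = max(1+42, 8+16, 11+12, 15+8, 42+1) = 43
r[10] = max(1+43, 8+19, 11+16, 15+11, 42+2) = 44
One optimal cutting: 8 + 1 + 1 → ¢44.

44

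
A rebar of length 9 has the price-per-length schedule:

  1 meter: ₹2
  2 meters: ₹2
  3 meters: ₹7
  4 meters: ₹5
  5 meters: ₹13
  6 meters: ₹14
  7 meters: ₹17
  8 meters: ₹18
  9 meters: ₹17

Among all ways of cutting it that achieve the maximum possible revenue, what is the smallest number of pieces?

Build r[k] bottom-up: r[k] = max over allowed piece i of (p[i] + r[k−i]).
r[1] = 2
r[2] = 4  (first piece 1, then r[1]=2)
r[3] = 7
r[4] = 9  (first piece 1, then r[3]=7)
r[5] = 13
r[6] = 15  (first piece 1, then r[5]=13)
r[7] = 17  (first piece 1, then r[6]=15)
r[8] = 20  (first piece 3, then r[5]=13)
r[9] = 22  (first piece 1, then r[8]=20)
Maximum revenue is ₹22.
Now minimize piece count subject to staying optimal: for each k, pieces[k] = 1 + min over i with p[i]+r[k−i]=r[k] of pieces[k−i].
pieces[6] = 2
pieces[7] = 1
pieces[8] = 2
pieces[9] = 3

3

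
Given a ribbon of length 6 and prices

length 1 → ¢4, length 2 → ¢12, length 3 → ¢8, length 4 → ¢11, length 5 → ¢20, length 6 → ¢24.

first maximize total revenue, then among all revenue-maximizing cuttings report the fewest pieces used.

Consider every possible first cut. r[k] is the best of p[i]+r[k−i] over all sellable i≤k.
r[1] = 4
r[2] = max(4+4, 12+0) = 12
r[3] = max(4+12, 12+4, 8+0) = 16
r[4] = max(4+16, 12+12, 8+4, 11+0) = 24
r[5] = max(4+24, 12+16, 8+12, 11+4, 20+0) = 28
r[6] = max(4+28, 12+24, 8+16, 11+12, 20+4, 24+0) = 36
Maximum revenue is ¢36.
Now minimize piece count subject to staying optimal: for each k, pieces[k] = 1 + min over i with p[i]+r[k−i]=r[k] of pieces[k−i].
pieces[3] = 2
pieces[4] = 2
pieces[5] = 3
pieces[6] = 3

3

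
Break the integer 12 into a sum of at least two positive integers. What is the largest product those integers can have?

81

Define g[k] = max over 1≤i<k of i · max(k−i, g[k−i]); the inner max lets the remainder stay uncut if that's better.
g[2] = 1·max(1,0) = 1·1 = 1
g[3] = max(1·2, 2·1) = 2
g[4] = max(1·3, 2·2, 3·1) = 4
g[5] = max(1·4, 2·3, 3·2, 4·1) = 6
g[6] = max(1·6, 2·4, 3·3, 4·2, 5·1) = 9
g[7] = max(1·9, 2·6, 3·4, 4·3, 5·2, 6·1) = 12
g[8] = max(1·12, 2·9, 3·6, …, 6·2, 7·1) = 18
g[9] = max(1·18, 2·12, 3·9, …, 7·2, 8·1) = 27
g[10] = max(1·27, 2·18, 3·12, …, 8·2, 9·1) = 36
g[11] = max(1·36, 2·27, 3·18, …, 9·2, 10·1) = 54
g[12] = max(1·54, 2·36, 3·27, …, 10·2, 11·1) = 81
One optimal split: 3 + 3 + 3 + 3; product 3·3·3·3 = 81.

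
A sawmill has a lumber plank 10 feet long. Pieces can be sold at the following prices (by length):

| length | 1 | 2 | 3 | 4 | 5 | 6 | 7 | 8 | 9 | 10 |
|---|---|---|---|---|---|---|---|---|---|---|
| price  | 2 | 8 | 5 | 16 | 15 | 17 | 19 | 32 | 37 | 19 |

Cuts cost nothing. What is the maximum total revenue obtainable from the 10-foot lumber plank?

Build v[k] bottom-up: v[k] = max over allowed piece i of (p[i] + v[k−i]).
v[1] = 2
v[2] = 8
v[3] = 10  (first piece 1, then v[2]=8)
v[4] = 16  (first piece 2, then v[2]=8)
v[5] = 18  (first piece 1, then v[4]=16)
v[6] = 24  (first piece 2, then v[4]=16)
v[7] = 26  (first piece 1, then v[6]=24)
v[8] = 32  (first piece 2, then v[6]=24)
v[9] = 37
v[10] = 40  (first piece 2, then v[8]=32)
One optimal cutting: 2 + 2 + 2 + 2 + 2 → $8 + $8 + $8 + $8 + $8 = $40.

40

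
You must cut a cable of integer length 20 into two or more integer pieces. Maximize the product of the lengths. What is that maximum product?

Fill m[k] for k=2..20: at each k try every first piece i and multiply by the better of (k−i) uncut or m[k−i].
m[2] = 1*max(1,0) = 1*1 = 1
m[3] = max(1*2, 2*1) = 2
m[4] = max(1*3, 2*2, 3*1) = 4
m[5] = max(1*4, 2*3, 3*2, 4*1) = 6
m[6] = max(1*6, 2*4, 3*3, 4*2, 5*1) = 9
m[7] = max(1*9, 2*6, 3*4, 4*3, 5*2, 6*1) = 12
m[8] = max(1*12, 2*9, 3*6, …, 6*2, 7*1) = 18
m[9] = max(1*18, 2*12, 3*9, …, 7*2, 8*1) = 27
m[10] = max(1*27, 2*18, 3*12, …, 8*2, 9*1) = 36
m[11] = max(1*36, 2*27, 3*18, …, 9*2, 10*1) = 54
m[12] = max(1*54, 2*36, 3*27, …, 10*2, 11*1) = 81
m[13] = max(1*81, 2*54, 3*36, …, 11*2, 12*1) = 108
m[14] = max(1*108, 2*81, 3*54, …, 12*2, 13*1) = 162
m[15] = max(1*162, 2*108, 3*81, …, 13*2, 14*1) = 243
m[16] = max(1*243, 2*162, 3*108, …, 14*2, 15*1) = 324
m[17] = max(1*324, 2*243, 3*162, …, 15*2, 16*1) = 486
m[18] = max(1*486, 2*324, 3*243, …, 16*2, 17*1) = 729
m[19] = max(1*729, 2*486, 3*324, …, 17*2, 18*1) = 972
m[20] = max(1*972, 2*729, 3*486, …, 18*2, 19*1) = 1458
One optimal split: 3 + 3 + 3 + 3 + 3 + 3 + 2; product 3*3*3*3*3*3*2 = 1458.

1458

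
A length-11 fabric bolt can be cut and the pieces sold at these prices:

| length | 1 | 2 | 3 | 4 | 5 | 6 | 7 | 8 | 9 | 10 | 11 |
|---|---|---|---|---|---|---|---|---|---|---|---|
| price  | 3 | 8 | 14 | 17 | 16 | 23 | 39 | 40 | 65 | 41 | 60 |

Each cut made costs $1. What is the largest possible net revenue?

Consider every possible first cut. r[k] is the best of p[i]+r[k−i] over all sellable i≤k, charging 1 whenever i<k.
r[1] = 3
r[2] = 8
r[3] = 14
r[4] = 17
r[5] = 21  (first piece 2, then r[3]=14)
r[6] = 27  (first piece 3, then r[3]=14)
r[7] = 39
r[8] = 41  (first piece 1, then r[7]=39)
r[9] = 65
r[10] = 67  (first piece 1, then r[9]=65)
r[11] = 72  (first piece 2, then r[9]=65)
One optimal plan: pieces 9 + 2 (1 cut) → $73 − $1 = $72.

72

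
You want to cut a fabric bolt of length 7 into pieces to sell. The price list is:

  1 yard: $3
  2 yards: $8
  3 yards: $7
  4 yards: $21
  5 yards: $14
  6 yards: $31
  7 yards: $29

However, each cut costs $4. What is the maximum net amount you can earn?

Let net[k] be the best obtainable value from length k. For each k, try every first piece i and keep the best of price[i] + net[k−i] minus the 4 cut fee when i<k.
net[1] = 3
net[2] = max(3+3-4, 8+0) = 8
net[3] = max(3+8-4, 8+3-4, 7+0) = 7
net[4] = max(3+7-4, 8+8-4, 7+3-4, 21+0) = 21
net[5] = max(3+21-4, 8+7-4, 7+8-4, 21+3-4, 14+0) = 20
net[6] = max(3+20-4, 8+21-4, 7+7-4, 21+8-4, 14+3-4, 31+0) = 31
net[7] = max(3+31-4, 8+20-4, 7+21-4, …, 31+3-4, 29+0) = 30
One optimal plan: pieces 6 + 1 (1 cut) → $34 − $4 = $30.

30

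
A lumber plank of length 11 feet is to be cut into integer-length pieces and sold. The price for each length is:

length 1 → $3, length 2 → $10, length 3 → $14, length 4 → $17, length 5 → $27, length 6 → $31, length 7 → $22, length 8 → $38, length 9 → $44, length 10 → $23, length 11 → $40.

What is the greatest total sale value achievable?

58

Consider every possible first cut. v[k] is the best of p[i]+v[k−i] over all sellable i≤k.
v[1] = 3
v[2] = max(3+3, 10+0) = 10
v[3] = max(3+10, 10+3, 14+0) = 14
v[4] = max(3+14, 10+10, 14+3, 17+0) = 20
v[5] = max(3+20, 10+14, 14+10, 17+3, 27+0) = 27
v[6] = max(3+27, 10+20, 14+14, 17+10, 27+3, 31+0) = 31
v[7] = max(3+31, 10+27, 14+20, …, 31+3, 22+0) = 37
v[8] = max(3+37, 10+31, 14+27, …, 22+3, 38+0) = 41
v[9] = max(3+41, 10+37, 14+31, …, 38+3, 44+0) = 47
v[10] = max(3+47, 10+41, 14+37, …, 44+3, 23+0) = 54
v[11] = max(3+54, 10+47, 14+41, …, 23+3, 40+0) = 58
One optimal cutting: 6 + 5 → $31 + $27 = $58.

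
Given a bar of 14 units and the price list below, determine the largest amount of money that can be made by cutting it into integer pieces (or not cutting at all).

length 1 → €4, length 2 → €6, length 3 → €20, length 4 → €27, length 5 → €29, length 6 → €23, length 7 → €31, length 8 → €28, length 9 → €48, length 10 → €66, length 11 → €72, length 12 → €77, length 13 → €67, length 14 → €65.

94

Let r[k] be the best obtainable value from length k. For each k, try every first piece i and keep the best of price[i] + r[k−i].
r[1] = 4
r[2] = max(4+4, 6+0) = 8
r[3] = max(4+8, 6+4, 20+0) = 20
r[4] = max(4+20, 6+8, 20+4, 27+0) = 27
r[5] = max(4+27, 6+20, 20+8, 27+4, 29+0) = 31
r[6] = max(4+31, 6+27, 20+20, 27+8, 29+4, 23+0) = 40
r[7] = max(4+40, 6+31, 20+27, …, 23+4, 31+0) = 47
r[8] = max(4+47, 6+40, 20+31, …, 31+4, 28+0) = 54
r[9] = max(4+54, 6+47, 20+40, …, 28+4, 48+0) = 60
r[10] = max(4+60, 6+54, 20+47, …, 48+4, 66+0) = 67
r[11] = max(4+67, 6+60, 20+54, …, 66+4, 72+0) = 74
r[12] = max(4+74, 6+67, 20+60, …, 72+4, 77+0) = 81
r[13] = max(4+81, 6+74, 20+67, …, 77+4, 67+0) = 87
r[14] = max(4+87, 6+81, 20+74, …, 67+4, 65+0) = 94
One optimal cutting: 4 + 4 + 3 + 3 → €27 + €27 + €20 + €20 = €94.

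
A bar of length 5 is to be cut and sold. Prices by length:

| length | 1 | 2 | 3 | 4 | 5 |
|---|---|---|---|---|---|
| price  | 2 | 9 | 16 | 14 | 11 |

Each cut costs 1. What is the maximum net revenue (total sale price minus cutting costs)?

Consider every possible first cut. net[k] is the best of p[i]+net[k−i] over all sellable i≤k, charging 1 whenever i<k.
net[1] = 2
net[2] = max(2+2-1, 9+0) = 9
net[3] = max(2+9-1, 9+2-1, 16+0) = 16
net[4] = max(2+16-1, 9+9-1, 16+2-1, 14+0) = 17
net[5] = max(2+17-1, 9+16-1, 16+9-1, 14+2-1, 11+0) = 24
One optimal plan: pieces 3 + 2 (1 cut) → 25 − 1 = 24.

24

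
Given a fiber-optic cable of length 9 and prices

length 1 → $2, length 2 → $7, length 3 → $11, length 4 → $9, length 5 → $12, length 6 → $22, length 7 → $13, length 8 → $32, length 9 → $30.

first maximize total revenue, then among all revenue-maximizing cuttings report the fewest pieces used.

Let r[k] be the best obtainable value from length k. For each k, try every first piece i and keep the best of price[i] + r[k−i].
r[1] = 2
r[2] = max(2+2, 7+0) = 7
r[3] = max(2+7, 7+2, 11+0) = 11
r[4] = max(2+11, 7+7, 11+2, 9+0) = 14
r[5] = max(2+14, 7+11, 11+7, 9+2, 12+0) = 18
r[6] = max(2+18, 7+14, 11+11, 9+7, 12+2, 22+0) = 22
r[7] = max(2+22, 7+18, 11+14, …, 22+2, 13+0) = 25
r[8] = max(2+25, 7+22, 11+18, …, 13+2, 32+0) = 32
r[9] = max(2+32, 7+25, 11+22, …, 32+2, 30+0) = 34
Maximum revenue is $34.
Now minimize piece count subject to staying optimal: for each k, pieces[k] = 1 + min over i with p[i]+r[k−i]=r[k] of pieces[k−i].
pieces[6] = 1
pieces[7] = 3
pieces[8] = 1
pieces[9] = 2

2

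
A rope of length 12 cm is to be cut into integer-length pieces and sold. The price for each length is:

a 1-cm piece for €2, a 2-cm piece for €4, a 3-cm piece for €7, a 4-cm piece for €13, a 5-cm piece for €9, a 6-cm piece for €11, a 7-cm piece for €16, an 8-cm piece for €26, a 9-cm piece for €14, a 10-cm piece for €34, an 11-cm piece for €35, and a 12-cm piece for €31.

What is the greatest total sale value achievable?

Let best[k] be the best obtainable value from length k. For each k, try every first piece i and keep the best of price[i] + best[k−i].
best[1] = 2
best[2] = max(2+2, 4+0) = 4
best[3] = max(2+4, 4+2, 7+0) = 7
best[4] = max(2+7, 4+4, 7+2, 13+0) = 13
best[5] = max(2+13, 4+7, 7+4, 13+2, 9+0) = 15
best[6] = max(2+15, 4+13, 7+7, 13+4, 9+2, 11+0) = 17
best[7] = max(2+17, 4+15, 7+13, …, 11+2, 16+0) = 20
best[8] = max(2+20, 4+17, 7+15, …, 16+2, 26+0) = 26
best[9] = max(2+26, 4+20, 7+17, …, 26+2, 14+0) = 28
best[10] = max(2+28, 4+26, 7+20, …, 14+2, 34+0) = 34
best[11] = max(2+34, 4+28, 7+26, …, 34+2, 35+0) = 36
best[12] = max(2+36, 4+34, 7+28, …, 35+2, 31+0) = 39
One optimal cutting: 4 + 4 + 4 → €13 + €13 + €13 = €39.

39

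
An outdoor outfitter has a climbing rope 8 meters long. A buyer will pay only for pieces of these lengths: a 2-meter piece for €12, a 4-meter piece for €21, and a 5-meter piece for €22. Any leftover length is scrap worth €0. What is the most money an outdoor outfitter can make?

48

Let best[k] be the best obtainable value from length k. For each k, try every first piece i and keep the best of price[i] + best[k−i].
best[1] = 0
best[2] = 12
best[3] = 12
best[4] = max(12+12, 21+0) = 24
best[5] = max(12+12, 21+0, 22+0) = 24
best[6] = max(12+24, 21+12, 22+0) = 36
best[7] = max(12+24, 21+12, 22+12) = 36
best[8] = max(12+36, 21+24, 22+12) = 48
One optimal cutting: 2 + 2 + 2 + 2 → €48.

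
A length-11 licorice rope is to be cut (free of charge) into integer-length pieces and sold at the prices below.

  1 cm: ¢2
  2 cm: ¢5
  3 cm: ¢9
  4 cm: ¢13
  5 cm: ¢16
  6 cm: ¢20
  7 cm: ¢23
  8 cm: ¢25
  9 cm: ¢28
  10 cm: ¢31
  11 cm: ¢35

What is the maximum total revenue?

36

Consider every possible first cut. R[k] is the best of p[i]+R[k−i] over all sellable i≤k.
R[1] = 2
R[2] = 5
R[3] = 9
R[4] = 13
R[5] = 16
R[6] = 20
R[7] = 23
R[8] = 26  (first piece 4, then R[4]=13)
R[9] = 29  (first piece 3, then R[6]=20)
R[10] = 33  (first piece 4, then R[6]=20)
R[11] = 36  (first piece 4, then R[7]=23)
One optimal cutting: 7 + 4 → ¢23 + ¢13 = ¢36.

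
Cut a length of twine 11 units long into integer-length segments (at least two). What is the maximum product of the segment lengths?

Define m[k] = max over 1≤i<k of i · max(k−i, m[k−i]); the inner max lets the remainder stay uncut if that's better.
m[2] = 1*max(1,0) = 1*1 = 1
m[3] = 1*max(2,1) = 1*2 = 2
m[4] = 2*max(2,1) = 2*2 = 4
m[5] = 2*max(3,2) = 2*3 = 6
m[6] = 3*max(3,2) = 3*3 = 9
m[7] = 2*max(5,6) = 2*6 = 12
m[8] = 2*max(6,9) = 2*9 = 18
m[9] = 3*max(6,9) = 3*9 = 27
m[10] = 2*max(8,18) = 2*18 = 36
m[11] = 2*max(9,27) = 2*27 = 54
One optimal split: 3 + 3 + 3 + 2; product 3*3*3*2 = 54.

54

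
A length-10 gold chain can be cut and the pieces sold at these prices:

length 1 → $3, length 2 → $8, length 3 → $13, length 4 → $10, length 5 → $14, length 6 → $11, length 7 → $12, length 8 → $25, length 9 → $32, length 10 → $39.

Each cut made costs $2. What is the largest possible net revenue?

39

Consider every possible first cut. r[k] is the best of p[i]+r[k−i] over all sellable i≤k, charging 2 whenever i<k.
r[1] = 3
r[2] = 8
r[3] = 13
r[4] = 14  (first piece 1, then r[3]=13)
r[5] = 19  (first piece 2, then r[3]=13)
r[6] = 24  (first piece 3, then r[3]=13)
r[7] = 25  (first piece 1, then r[6]=24)
r[8] = 30  (first piece 2, then r[6]=24)
r[9] = 35  (first piece 3, then r[6]=24)
r[10] = 39
Best is to make no cuts and sell whole for $39.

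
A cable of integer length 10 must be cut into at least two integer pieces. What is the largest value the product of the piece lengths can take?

36

Define m[k] = max over 1≤i<k of i · max(k−i, m[k−i]); the inner max lets the remainder stay uncut if that's better.
m[2] = 1·max(1,0) = 1·1 = 1
m[3] = 1·max(2,1) = 1·2 = 2
m[4] = 2·max(2,1) = 2·2 = 4
m[5] = 2·max(3,2) = 2·3 = 6
m[6] = 3·max(3,2) = 3·3 = 9
m[7] = 2·max(5,6) = 2·6 = 12
m[8] = 2·max(6,9) = 2·9 = 18
m[9] = 3·max(6,9) = 3·9 = 27
m[10] = 2·max(8,18) = 2·18 = 36
One optimal split: 3 + 3 + 2 + 2; product 3·3·2·2 = 36.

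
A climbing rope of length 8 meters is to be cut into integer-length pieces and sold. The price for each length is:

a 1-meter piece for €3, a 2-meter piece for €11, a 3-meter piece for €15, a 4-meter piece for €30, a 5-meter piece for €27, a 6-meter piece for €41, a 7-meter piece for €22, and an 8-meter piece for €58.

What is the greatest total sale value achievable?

60

Let R[k] be the best obtainable value from length k. For each k, try every first piece i and keep the best of price[i] + R[k−i].
R[1] = 3
R[2] = max(3+3, 11+0) = 11
R[3] = max(3+11, 11+3, 15+0) = 15
R[4] = max(3+15, 11+11, 15+3, 30+0) = 30
R[5] = max(3+30, 11+15, 15+11, 30+3, 27+0) = 33
R[6] = max(3+33, 11+30, 15+15, 30+11, 27+3, 41+0) = 41
R[7] = max(3+41, 11+33, 15+30, …, 41+3, 22+0) = 45
R[8] = max(3+45, 11+41, 15+33, …, 22+3, 58+0) = 60
One optimal cutting: 4 + 4 → €30 + €30 = €60.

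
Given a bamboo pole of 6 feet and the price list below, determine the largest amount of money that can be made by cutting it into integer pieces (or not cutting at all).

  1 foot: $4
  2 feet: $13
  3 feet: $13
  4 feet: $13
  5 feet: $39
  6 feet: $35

Build best[k] bottom-up: best[k] = max over allowed piece i of (p[i] + best[k−i]).
best[1] = 4
best[2] = 13
best[3] = 17  (first piece 1, then best[2]=13)
best[4] = 26  (first piece 2, then best[2]=13)
best[5] = 39
best[6] = 43  (first piece 1, then best[5]=39)
One optimal cutting: 5 + 1 → $39 + $4 = $43.

43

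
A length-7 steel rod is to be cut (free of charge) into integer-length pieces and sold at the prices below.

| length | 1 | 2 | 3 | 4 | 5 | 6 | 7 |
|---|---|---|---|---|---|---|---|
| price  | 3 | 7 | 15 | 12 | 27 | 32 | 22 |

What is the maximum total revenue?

35

Build r[k] bottom-up: r[k] = max over allowed piece i of (p[i] + r[k−i]).
r[1] = 3
r[2] = 7
r[3] = 15
r[4] = 18  (first piece 1, then r[3]=15)
r[5] = 27
r[6] = 32
r[7] = 35  (first piece 1, then r[6]=32)
One optimal cutting: 6 + 1 → $32 + $3 = $35.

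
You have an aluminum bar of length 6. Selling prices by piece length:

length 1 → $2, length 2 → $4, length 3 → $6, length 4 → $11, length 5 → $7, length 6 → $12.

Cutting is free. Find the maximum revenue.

Consider every possible first cut. r[k] is the best of p[i]+r[k−i] over all sellable i≤k.
r[1] = 2
r[2] = 4  (first piece 1, then r[1]=2)
r[3] = 6  (first piece 1, then r[2]=4)
r[4] = 11
r[5] = 13  (first piece 1, then r[4]=11)
r[6] = 15  (first piece 1, then r[5]=13)
One optimal cutting: 4 + 1 + 1 → $11 + $2 + $2 = $15.

15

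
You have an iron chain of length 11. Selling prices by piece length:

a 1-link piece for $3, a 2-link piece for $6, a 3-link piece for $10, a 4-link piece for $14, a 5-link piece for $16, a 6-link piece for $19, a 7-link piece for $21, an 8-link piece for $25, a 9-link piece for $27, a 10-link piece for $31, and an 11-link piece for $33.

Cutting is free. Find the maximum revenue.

38

Let r[k] be the best obtainable value from length k. For each k, try every first piece i and keep the best of price[i] + r[k−i].
r[1] = 3
r[2] = max(3+3, 6+0) = 6
r[3] = max(3+6, 6+3, 10+0) = 10
r[4] = max(3+10, 6+6, 10+3, 14+0) = 14
r[5] = max(3+14, 6+10, 10+6, 14+3, 16+0) = 17
r[6] = max(3+17, 6+14, 10+10, 14+6, 16+3, 19+0) = 20
r[7] = max(3+20, 6+17, 10+14, …, 19+3, 21+0) = 24
r[8] = max(3+24, 6+20, 10+17, …, 21+3, 25+0) = 28
r[9] = max(3+28, 6+24, 10+20, …, 25+3, 27+0) = 31
r[10] = max(3+31, 6+28, 10+24, …, 27+3, 31+0) = 34
r[11] = max(3+34, 6+31, 10+28, …, 31+3, 33+0) = 38
One optimal cutting: 4 + 4 + 3 → $14 + $14 + $10 = $38.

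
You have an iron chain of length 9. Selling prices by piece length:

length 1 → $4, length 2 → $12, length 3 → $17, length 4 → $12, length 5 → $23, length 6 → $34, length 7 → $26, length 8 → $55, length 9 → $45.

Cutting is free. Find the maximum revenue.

Build R[k] bottom-up: R[k] = max over allowed piece i of (p[i] + R[k−i]).
R[1] = 4
R[2] = 12
R[3] = 17
R[4] = 24  (first piece 2, then R[2]=12)
R[5] = 29  (first piece 2, then R[3]=17)
R[6] = 36  (first piece 2, then R[4]=24)
R[7] = 41  (first piece 2, then R[5]=29)
R[8] = 55
R[9] = 59  (first piece 1, then R[8]=55)
One optimal cutting: 8 + 1 → $55 + $4 = $59.

59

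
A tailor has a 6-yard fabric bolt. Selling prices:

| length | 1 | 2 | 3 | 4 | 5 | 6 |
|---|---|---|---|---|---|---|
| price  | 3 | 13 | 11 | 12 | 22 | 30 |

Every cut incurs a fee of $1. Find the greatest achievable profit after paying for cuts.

37

Let net[k] be the best obtainable value from length k. For each k, try every first piece i and keep the best of price[i] + net[k−i] minus the 1 cut fee when i<k.
net[1] = 3
net[2] = max(3+3-1, 13+0) = 13
net[3] = max(3+13-1, 13+3-1, 11+0) = 15
net[4] = max(3+15-1, 13+13-1, 11+3-1, 12+0) = 25
net[5] = max(3+25-1, 13+15-1, 11+13-1, 12+3-1, 22+0) = 27
net[6] = max(3+27-1, 13+25-1, 11+15-1, 12+13-1, 22+3-1, 30+0) = 37
One optimal plan: pieces 2 + 2 + 2 (2 cuts) → $39 − $2 = $37.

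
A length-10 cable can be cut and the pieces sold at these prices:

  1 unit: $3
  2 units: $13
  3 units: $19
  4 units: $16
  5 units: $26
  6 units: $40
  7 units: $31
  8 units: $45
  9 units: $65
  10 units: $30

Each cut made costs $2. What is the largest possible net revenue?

66

Build net[k] bottom-up: net[k] = max over allowed piece i of (p[i] + net[k−i]) − 2 per cut.
net[1] = 3
net[2] = 13
net[3] = 19
net[4] = 24  (first piece 2, then net[2]=13)
net[5] = 30  (first piece 2, then net[3]=19)
net[6] = 40
net[7] = 41  (first piece 1, then net[6]=40)
net[8] = 51  (first piece 2, then net[6]=40)
net[9] = 65
net[10] = 66  (first piece 1, then net[9]=65)
One optimal plan: pieces 9 + 1 (1 cut) → $68 − $2 = $66.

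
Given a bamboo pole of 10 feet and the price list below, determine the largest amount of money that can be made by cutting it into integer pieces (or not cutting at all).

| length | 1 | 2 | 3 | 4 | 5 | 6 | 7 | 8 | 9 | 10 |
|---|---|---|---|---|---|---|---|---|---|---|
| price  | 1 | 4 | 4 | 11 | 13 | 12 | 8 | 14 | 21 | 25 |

26

Consider every possible first cut. best[k] is the best of p[i]+best[k−i] over all sellable i≤k.
best[1] = 1
best[2] = 4
best[3] = 5  (first piece 1, then best[2]=4)
best[4] = 11
best[5] = 13
best[6] = 15  (first piece 2, then best[4]=11)
best[7] = 17  (first piece 2, then best[5]=13)
best[8] = 22  (first piece 4, then best[4]=11)
best[9] = 24  (first piece 4, then best[5]=13)
best[10] = 26  (first piece 2, then best[8]=22)
One optimal cutting: 4 + 4 + 2 → $11 + $11 + $4 = $26.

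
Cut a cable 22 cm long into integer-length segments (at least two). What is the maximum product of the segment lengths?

Fill m[k] for k=2..22: at each k try every first piece i and multiply by the better of (k−i) uncut or m[k−i].
m[2] = 1*max(1,0) = 1*1 = 1
m[3] = max(1*2, 2*1) = 2
m[4] = max(1*3, 2*2, 3*1) = 4
m[5] = max(1*4, 2*3, 3*2, 4*1) = 6
m[6] = max(1*6, 2*4, 3*3, 4*2, 5*1) = 9
m[7] = max(1*9, 2*6, 3*4, 4*3, 5*2, 6*1) = 12
m[8] = max(1*12, 2*9, 3*6, …, 6*2, 7*1) = 18
m[9] = max(1*18, 2*12, 3*9, …, 7*2, 8*1) = 27
m[10] = max(1*27, 2*18, 3*12, …, 8*2, 9*1) = 36
m[11] = max(1*36, 2*27, 3*18, …, 9*2, 10*1) = 54
m[12] = max(1*54, 2*36, 3*27, …, 10*2, 11*1) = 81
m[13] = max(1*81, 2*54, 3*36, …, 11*2, 12*1) = 108
m[14] = max(1*108, 2*81, 3*54, …, 12*2, 13*1) = 162
m[15] = max(1*162, 2*108, 3*81, …, 13*2, 14*1) = 243
m[16] = max(1*243, 2*162, 3*108, …, 14*2, 15*1) = 324
m[17] = max(1*324, 2*243, 3*162, …, 15*2, 16*1) = 486
m[18] = max(1*486, 2*324, 3*243, …, 16*2, 17*1) = 729
m[19] = max(1*729, 2*486, 3*324, …, 17*2, 18*1) = 972
m[20] = max(1*972, 2*729, 3*486, …, 18*2, 19*1) = 1458
m[21] = max(1*1458, 2*972, 3*729, …, 19*2, 20*1) = 2187
m[22] = max(1*2187, 2*1458, 3*972, …, 20*2, 21*1) = 2916
One optimal split: 3 + 3 + 3 + 3 + 3 + 3 + 2 + 2; product 3*3*3*3*3*3*2*2 = 2916.

2916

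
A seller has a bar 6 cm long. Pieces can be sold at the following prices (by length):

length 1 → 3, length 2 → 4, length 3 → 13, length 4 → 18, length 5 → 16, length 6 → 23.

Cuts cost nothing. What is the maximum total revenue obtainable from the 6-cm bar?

Build v[k] bottom-up: v[k] = max over allowed piece i of (p[i] + v[k−i]).
v[1] = 3
v[2] = 6  (first piece 1, then v[1]=3)
v[3] = 13
v[4] = 18
v[5] = 21  (first piece 1, then v[4]=18)
v[6] = 26  (first piece 3, then v[3]=13)
One optimal cutting: 3 + 3 → 13 + 13 = 26.

26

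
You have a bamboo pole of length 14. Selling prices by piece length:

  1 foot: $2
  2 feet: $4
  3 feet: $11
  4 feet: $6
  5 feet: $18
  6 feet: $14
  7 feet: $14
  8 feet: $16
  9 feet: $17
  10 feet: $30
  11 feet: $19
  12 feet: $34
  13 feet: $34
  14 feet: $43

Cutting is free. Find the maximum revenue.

Let best[k] be the best obtainable value from length k. For each k, try every first piece i and keep the best of price[i] + best[k−i].
best[1] = 2
best[2] = max(2+2, 4+0) = 4
best[3] = max(2+4, 4+2, 11+0) = 11
best[4] = max(2+11, 4+4, 11+2, 6+0) = 13
best[5] = max(2+13, 4+11, 11+4, 6+2, 18+0) = 18
best[6] = max(2+18, 4+13, 11+11, 6+4, 18+2, 14+0) = 22
best[7] = max(2+22, 4+18, 11+13, …, 14+2, 14+0) = 24
best[8] = max(2+24, 4+22, 11+18, …, 14+2, 16+0) = 29
best[9] = max(2+29, 4+24, 11+22, …, 16+2, 17+0) = 33
best[10] = max(2+33, 4+29, 11+24, …, 17+2, 30+0) = 36
best[11] = max(2+36, 4+33, 11+29, …, 30+2, 19+0) = 40
best[12] = max(2+40, 4+36, 11+33, …, 19+2, 34+0) = 44
best[13] = max(2+44, 4+40, 11+36, …, 34+2, 34+0) = 47
best[14] = max(2+47, 4+44, 11+40, …, 34+2, 43+0) = 51
One optimal cutting: 5 + 3 + 3 + 3 → $18 + $11 + $11 + $11 = $51.

51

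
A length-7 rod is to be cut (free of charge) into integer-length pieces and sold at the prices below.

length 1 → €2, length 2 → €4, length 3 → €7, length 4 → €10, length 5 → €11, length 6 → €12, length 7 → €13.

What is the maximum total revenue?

Consider every possible first cut. R[k] is the best of p[i]+R[k−i] over all sellable i≤k.
R[1] = 2
R[2] = max(2+2, 4+0) = 4
R[3] = max(2+4, 4+2, 7+0) = 7
R[4] = max(2+7, 4+4, 7+2, 10+0) = 10
R[5] = max(2+10, 4+7, 7+4, 10+2, 11+0) = 12
R[6] = max(2+12, 4+10, 7+7, 10+4, 11+2, 12+0) = 14
R[7] = max(2+14, 4+12, 7+10, …, 12+2, 13+0) = 17
One optimal cutting: 4 + 3 → €10 + €7 = €17.

17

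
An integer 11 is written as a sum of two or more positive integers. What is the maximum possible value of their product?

Fill m[k] for k=2..11: at each k try every first piece i and multiply by the better of (k−i) uncut or m[k−i].
Small cases: m[2]=1, m[3]=2.
m[4] = 2·max(2,1) = 2·2 = 4
m[5] = 2·max(3,2) = 2·3 = 6
m[6] = 3·max(3,2) = 3·3 = 9
m[7] = 2·max(5,6) = 2·6 = 12
m[8] = 2·max(6,9) = 2·9 = 18
m[9] = 3·max(6,9) = 3·9 = 27
m[10] = 2·max(8,18) = 2·18 = 36
m[11] = 2·max(9,27) = 2·27 = 54
One optimal split: 3 + 3 + 3 + 2; product 3·3·3·2 = 54.

54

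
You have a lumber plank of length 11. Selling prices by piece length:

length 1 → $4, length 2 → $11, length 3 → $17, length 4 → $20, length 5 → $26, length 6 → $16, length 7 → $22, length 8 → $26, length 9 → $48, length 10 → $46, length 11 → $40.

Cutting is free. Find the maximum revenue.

62

Build v[k] bottom-up: v[k] = max over allowed piece i of (p[i] + v[k−i]).
v[1] = 4
v[2] = max(4+4, 11+0) = 11
v[3] = max(4+11, 11+4, 17+0) = 17
v[4] = max(4+17, 11+11, 17+4, 20+0) = 22
v[5] = max(4+22, 11+17, 17+11, 20+4, 26+0) = 28
v[6] = max(4+28, 11+22, 17+17, 20+11, 26+4, 16+0) = 34
v[7] = max(4+34, 11+28, 17+22, …, 16+4, 22+0) = 39
v[8] = max(4+39, 11+34, 17+28, …, 22+4, 26+0) = 45
v[9] = max(4+45, 11+39, 17+34, …, 26+4, 48+0) = 51
v[10] = max(4+51, 11+45, 17+39, …, 48+4, 46+0) = 56
v[11] = max(4+56, 11+51, 17+45, …, 46+4, 40+0) = 62
One optimal cutting: 3 + 3 + 3 + 2 → $17 + $17 + $17 + $11 = $62.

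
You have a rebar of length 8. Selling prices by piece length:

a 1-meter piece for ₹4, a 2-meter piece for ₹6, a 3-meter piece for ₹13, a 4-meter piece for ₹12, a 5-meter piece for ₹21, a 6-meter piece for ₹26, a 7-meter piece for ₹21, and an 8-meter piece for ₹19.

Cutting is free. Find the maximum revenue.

34

Build v[k] bottom-up: v[k] = max over allowed piece i of (p[i] + v[k−i]).
v[1] = 4
v[2] = max(4+4, 6+0) = 8
v[3] = max(4+8, 6+4, 13+0) = 13
v[4] = max(4+13, 6+8, 13+4, 12+0) = 17
v[5] = max(4+17, 6+13, 13+8, 12+4, 21+0) = 21
v[6] = max(4+21, 6+17, 13+13, 12+8, 21+4, 26+0) = 26
v[7] = max(4+26, 6+21, 13+17, …, 26+4, 21+0) = 30
v[8] = max(4+30, 6+26, 13+21, …, 21+4, 19+0) = 34
One optimal cutting: 3 + 3 + 1 + 1 → ₹13 + ₹13 + ₹4 + ₹4 = ₹34.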